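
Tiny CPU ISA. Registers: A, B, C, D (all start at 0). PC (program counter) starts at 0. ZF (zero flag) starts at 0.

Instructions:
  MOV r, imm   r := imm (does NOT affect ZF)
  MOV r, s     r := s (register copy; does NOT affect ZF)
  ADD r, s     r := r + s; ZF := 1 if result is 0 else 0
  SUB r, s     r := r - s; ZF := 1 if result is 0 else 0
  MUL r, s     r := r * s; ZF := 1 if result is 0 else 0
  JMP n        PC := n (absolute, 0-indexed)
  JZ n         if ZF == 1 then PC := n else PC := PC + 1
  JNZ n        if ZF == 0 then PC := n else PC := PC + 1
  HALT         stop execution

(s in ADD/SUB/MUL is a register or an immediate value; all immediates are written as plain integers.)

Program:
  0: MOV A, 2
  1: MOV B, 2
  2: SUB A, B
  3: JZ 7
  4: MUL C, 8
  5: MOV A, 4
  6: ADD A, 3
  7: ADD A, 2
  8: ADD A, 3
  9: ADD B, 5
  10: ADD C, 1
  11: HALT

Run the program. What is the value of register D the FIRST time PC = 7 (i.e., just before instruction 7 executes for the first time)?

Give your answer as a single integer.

Step 1: PC=0 exec 'MOV A, 2'. After: A=2 B=0 C=0 D=0 ZF=0 PC=1
Step 2: PC=1 exec 'MOV B, 2'. After: A=2 B=2 C=0 D=0 ZF=0 PC=2
Step 3: PC=2 exec 'SUB A, B'. After: A=0 B=2 C=0 D=0 ZF=1 PC=3
Step 4: PC=3 exec 'JZ 7'. After: A=0 B=2 C=0 D=0 ZF=1 PC=7
First time PC=7: D=0

0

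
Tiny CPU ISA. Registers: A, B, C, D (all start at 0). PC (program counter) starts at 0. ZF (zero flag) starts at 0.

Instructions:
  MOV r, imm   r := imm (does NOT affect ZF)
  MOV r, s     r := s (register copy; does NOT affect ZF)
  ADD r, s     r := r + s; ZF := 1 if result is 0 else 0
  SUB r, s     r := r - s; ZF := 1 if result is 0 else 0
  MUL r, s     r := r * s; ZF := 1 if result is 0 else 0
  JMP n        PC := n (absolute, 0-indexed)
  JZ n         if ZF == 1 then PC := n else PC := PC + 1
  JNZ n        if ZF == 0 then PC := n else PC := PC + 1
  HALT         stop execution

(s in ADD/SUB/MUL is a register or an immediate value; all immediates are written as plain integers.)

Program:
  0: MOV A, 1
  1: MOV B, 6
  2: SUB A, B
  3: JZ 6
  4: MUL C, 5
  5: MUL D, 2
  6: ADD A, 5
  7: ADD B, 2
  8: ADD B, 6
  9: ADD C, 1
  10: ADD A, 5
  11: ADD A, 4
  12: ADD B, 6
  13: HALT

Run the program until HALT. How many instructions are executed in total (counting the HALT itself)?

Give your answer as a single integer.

Answer: 14

Derivation:
Step 1: PC=0 exec 'MOV A, 1'. After: A=1 B=0 C=0 D=0 ZF=0 PC=1
Step 2: PC=1 exec 'MOV B, 6'. After: A=1 B=6 C=0 D=0 ZF=0 PC=2
Step 3: PC=2 exec 'SUB A, B'. After: A=-5 B=6 C=0 D=0 ZF=0 PC=3
Step 4: PC=3 exec 'JZ 6'. After: A=-5 B=6 C=0 D=0 ZF=0 PC=4
Step 5: PC=4 exec 'MUL C, 5'. After: A=-5 B=6 C=0 D=0 ZF=1 PC=5
Step 6: PC=5 exec 'MUL D, 2'. After: A=-5 B=6 C=0 D=0 ZF=1 PC=6
Step 7: PC=6 exec 'ADD A, 5'. After: A=0 B=6 C=0 D=0 ZF=1 PC=7
Step 8: PC=7 exec 'ADD B, 2'. After: A=0 B=8 C=0 D=0 ZF=0 PC=8
Step 9: PC=8 exec 'ADD B, 6'. After: A=0 B=14 C=0 D=0 ZF=0 PC=9
Step 10: PC=9 exec 'ADD C, 1'. After: A=0 B=14 C=1 D=0 ZF=0 PC=10
Step 11: PC=10 exec 'ADD A, 5'. After: A=5 B=14 C=1 D=0 ZF=0 PC=11
Step 12: PC=11 exec 'ADD A, 4'. After: A=9 B=14 C=1 D=0 ZF=0 PC=12
Step 13: PC=12 exec 'ADD B, 6'. After: A=9 B=20 C=1 D=0 ZF=0 PC=13
Step 14: PC=13 exec 'HALT'. After: A=9 B=20 C=1 D=0 ZF=0 PC=13 HALTED
Total instructions executed: 14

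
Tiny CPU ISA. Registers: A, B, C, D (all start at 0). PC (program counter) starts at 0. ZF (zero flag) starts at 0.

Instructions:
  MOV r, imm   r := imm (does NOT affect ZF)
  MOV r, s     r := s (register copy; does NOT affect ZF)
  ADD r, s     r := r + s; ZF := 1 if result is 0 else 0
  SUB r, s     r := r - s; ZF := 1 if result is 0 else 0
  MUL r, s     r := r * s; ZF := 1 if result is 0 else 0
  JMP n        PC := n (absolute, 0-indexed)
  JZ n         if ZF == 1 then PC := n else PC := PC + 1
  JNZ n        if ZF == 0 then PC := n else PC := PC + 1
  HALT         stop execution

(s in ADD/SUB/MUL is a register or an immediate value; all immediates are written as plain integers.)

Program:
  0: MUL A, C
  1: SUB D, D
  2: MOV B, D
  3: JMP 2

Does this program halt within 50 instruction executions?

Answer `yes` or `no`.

Answer: no

Derivation:
Step 1: PC=0 exec 'MUL A, C'. After: A=0 B=0 C=0 D=0 ZF=1 PC=1
Step 2: PC=1 exec 'SUB D, D'. After: A=0 B=0 C=0 D=0 ZF=1 PC=2
Step 3: PC=2 exec 'MOV B, D'. After: A=0 B=0 C=0 D=0 ZF=1 PC=3
Step 4: PC=3 exec 'JMP 2'. After: A=0 B=0 C=0 D=0 ZF=1 PC=2
State after step 4 equals state after step 2: the program is in a cycle of length 2 and will never halt.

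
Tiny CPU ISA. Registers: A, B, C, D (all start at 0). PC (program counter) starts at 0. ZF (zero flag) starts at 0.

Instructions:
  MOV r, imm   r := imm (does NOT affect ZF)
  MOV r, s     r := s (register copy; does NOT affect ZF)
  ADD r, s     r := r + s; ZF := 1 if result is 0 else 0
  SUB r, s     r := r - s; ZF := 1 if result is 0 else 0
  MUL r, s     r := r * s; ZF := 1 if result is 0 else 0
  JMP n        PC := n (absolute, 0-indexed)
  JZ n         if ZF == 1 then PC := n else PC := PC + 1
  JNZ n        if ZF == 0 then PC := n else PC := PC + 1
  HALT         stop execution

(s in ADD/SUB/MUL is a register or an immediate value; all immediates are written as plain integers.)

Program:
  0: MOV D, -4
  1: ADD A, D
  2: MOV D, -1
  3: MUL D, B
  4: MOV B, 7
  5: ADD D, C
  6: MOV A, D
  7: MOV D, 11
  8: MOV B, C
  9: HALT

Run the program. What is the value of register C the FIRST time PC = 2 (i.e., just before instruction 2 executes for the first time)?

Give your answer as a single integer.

Step 1: PC=0 exec 'MOV D, -4'. After: A=0 B=0 C=0 D=-4 ZF=0 PC=1
Step 2: PC=1 exec 'ADD A, D'. After: A=-4 B=0 C=0 D=-4 ZF=0 PC=2
First time PC=2: C=0

0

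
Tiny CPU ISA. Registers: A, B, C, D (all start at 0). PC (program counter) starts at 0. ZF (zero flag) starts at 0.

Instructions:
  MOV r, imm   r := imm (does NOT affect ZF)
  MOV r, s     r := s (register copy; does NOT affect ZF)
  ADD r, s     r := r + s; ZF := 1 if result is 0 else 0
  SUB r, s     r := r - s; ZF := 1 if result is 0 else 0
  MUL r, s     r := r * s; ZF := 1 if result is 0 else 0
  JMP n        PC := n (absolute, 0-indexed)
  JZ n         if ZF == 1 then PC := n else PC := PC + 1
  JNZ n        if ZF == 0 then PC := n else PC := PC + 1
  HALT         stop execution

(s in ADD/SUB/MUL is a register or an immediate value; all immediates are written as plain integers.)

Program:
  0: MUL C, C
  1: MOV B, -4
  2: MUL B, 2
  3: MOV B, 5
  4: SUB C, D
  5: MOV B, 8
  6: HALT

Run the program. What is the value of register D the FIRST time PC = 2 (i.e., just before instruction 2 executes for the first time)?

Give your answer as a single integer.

Step 1: PC=0 exec 'MUL C, C'. After: A=0 B=0 C=0 D=0 ZF=1 PC=1
Step 2: PC=1 exec 'MOV B, -4'. After: A=0 B=-4 C=0 D=0 ZF=1 PC=2
First time PC=2: D=0

0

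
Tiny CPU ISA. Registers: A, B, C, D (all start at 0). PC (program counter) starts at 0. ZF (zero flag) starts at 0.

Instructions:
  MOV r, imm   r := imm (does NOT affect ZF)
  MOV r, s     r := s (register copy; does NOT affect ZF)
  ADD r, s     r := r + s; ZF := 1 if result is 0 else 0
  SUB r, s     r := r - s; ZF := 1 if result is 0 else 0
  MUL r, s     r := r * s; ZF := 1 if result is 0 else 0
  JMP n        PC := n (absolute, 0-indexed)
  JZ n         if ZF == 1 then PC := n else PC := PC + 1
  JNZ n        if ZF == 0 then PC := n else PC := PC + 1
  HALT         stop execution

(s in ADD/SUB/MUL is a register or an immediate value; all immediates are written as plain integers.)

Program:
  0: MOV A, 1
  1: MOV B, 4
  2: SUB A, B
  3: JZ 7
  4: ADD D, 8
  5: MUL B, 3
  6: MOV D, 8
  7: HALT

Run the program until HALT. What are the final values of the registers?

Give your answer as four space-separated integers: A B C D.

Step 1: PC=0 exec 'MOV A, 1'. After: A=1 B=0 C=0 D=0 ZF=0 PC=1
Step 2: PC=1 exec 'MOV B, 4'. After: A=1 B=4 C=0 D=0 ZF=0 PC=2
Step 3: PC=2 exec 'SUB A, B'. After: A=-3 B=4 C=0 D=0 ZF=0 PC=3
Step 4: PC=3 exec 'JZ 7'. After: A=-3 B=4 C=0 D=0 ZF=0 PC=4
Step 5: PC=4 exec 'ADD D, 8'. After: A=-3 B=4 C=0 D=8 ZF=0 PC=5
Step 6: PC=5 exec 'MUL B, 3'. After: A=-3 B=12 C=0 D=8 ZF=0 PC=6
Step 7: PC=6 exec 'MOV D, 8'. After: A=-3 B=12 C=0 D=8 ZF=0 PC=7
Step 8: PC=7 exec 'HALT'. After: A=-3 B=12 C=0 D=8 ZF=0 PC=7 HALTED

Answer: -3 12 0 8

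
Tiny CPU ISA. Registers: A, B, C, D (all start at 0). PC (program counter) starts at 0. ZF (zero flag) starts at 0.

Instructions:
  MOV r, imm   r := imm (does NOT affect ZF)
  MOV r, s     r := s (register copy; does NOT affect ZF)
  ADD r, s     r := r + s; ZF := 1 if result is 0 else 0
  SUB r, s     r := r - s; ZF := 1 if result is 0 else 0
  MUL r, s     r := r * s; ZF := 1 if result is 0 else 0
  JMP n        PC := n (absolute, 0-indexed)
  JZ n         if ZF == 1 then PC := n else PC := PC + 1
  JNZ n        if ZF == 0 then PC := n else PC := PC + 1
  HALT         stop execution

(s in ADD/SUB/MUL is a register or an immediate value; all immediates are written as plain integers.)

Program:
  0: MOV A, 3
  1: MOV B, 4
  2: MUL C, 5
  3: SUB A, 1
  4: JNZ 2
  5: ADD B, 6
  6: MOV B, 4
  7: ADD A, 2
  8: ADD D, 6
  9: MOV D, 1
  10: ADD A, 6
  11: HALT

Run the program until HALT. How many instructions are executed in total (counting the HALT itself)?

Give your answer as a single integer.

Step 1: PC=0 exec 'MOV A, 3'. After: A=3 B=0 C=0 D=0 ZF=0 PC=1
Step 2: PC=1 exec 'MOV B, 4'. After: A=3 B=4 C=0 D=0 ZF=0 PC=2
Step 3: PC=2 exec 'MUL C, 5'. After: A=3 B=4 C=0 D=0 ZF=1 PC=3
Step 4: PC=3 exec 'SUB A, 1'. After: A=2 B=4 C=0 D=0 ZF=0 PC=4
Step 5: PC=4 exec 'JNZ 2'. After: A=2 B=4 C=0 D=0 ZF=0 PC=2
Step 6: PC=2 exec 'MUL C, 5'. After: A=2 B=4 C=0 D=0 ZF=1 PC=3
Step 7: PC=3 exec 'SUB A, 1'. After: A=1 B=4 C=0 D=0 ZF=0 PC=4
Step 8: PC=4 exec 'JNZ 2'. After: A=1 B=4 C=0 D=0 ZF=0 PC=2
Step 9: PC=2 exec 'MUL C, 5'. After: A=1 B=4 C=0 D=0 ZF=1 PC=3
Step 10: PC=3 exec 'SUB A, 1'. After: A=0 B=4 C=0 D=0 ZF=1 PC=4
Step 11: PC=4 exec 'JNZ 2'. After: A=0 B=4 C=0 D=0 ZF=1 PC=5
Step 12: PC=5 exec 'ADD B, 6'. After: A=0 B=10 C=0 D=0 ZF=0 PC=6
Step 13: PC=6 exec 'MOV B, 4'. After: A=0 B=4 C=0 D=0 ZF=0 PC=7
Step 14: PC=7 exec 'ADD A, 2'. After: A=2 B=4 C=0 D=0 ZF=0 PC=8
Step 15: PC=8 exec 'ADD D, 6'. After: A=2 B=4 C=0 D=6 ZF=0 PC=9
Step 16: PC=9 exec 'MOV D, 1'. After: A=2 B=4 C=0 D=1 ZF=0 PC=10
Step 17: PC=10 exec 'ADD A, 6'. After: A=8 B=4 C=0 D=1 ZF=0 PC=11
Step 18: PC=11 exec 'HALT'. After: A=8 B=4 C=0 D=1 ZF=0 PC=11 HALTED
Total instructions executed: 18

Answer: 18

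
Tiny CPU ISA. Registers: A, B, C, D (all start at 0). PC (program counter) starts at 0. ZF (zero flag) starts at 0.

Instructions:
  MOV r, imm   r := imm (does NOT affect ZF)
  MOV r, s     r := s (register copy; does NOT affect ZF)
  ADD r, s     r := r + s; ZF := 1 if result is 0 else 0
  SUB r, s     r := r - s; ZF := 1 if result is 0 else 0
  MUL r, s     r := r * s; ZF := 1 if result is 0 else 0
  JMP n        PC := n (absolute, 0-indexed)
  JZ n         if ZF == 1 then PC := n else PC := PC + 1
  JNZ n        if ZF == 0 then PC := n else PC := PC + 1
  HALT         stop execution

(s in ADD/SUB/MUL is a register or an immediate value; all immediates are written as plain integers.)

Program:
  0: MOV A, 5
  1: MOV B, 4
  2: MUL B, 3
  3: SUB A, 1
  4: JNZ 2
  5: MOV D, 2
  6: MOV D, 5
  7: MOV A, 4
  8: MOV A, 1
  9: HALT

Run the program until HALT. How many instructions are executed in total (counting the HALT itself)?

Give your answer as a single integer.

Answer: 22

Derivation:
Step 1: PC=0 exec 'MOV A, 5'. After: A=5 B=0 C=0 D=0 ZF=0 PC=1
Step 2: PC=1 exec 'MOV B, 4'. After: A=5 B=4 C=0 D=0 ZF=0 PC=2
Step 3: PC=2 exec 'MUL B, 3'. After: A=5 B=12 C=0 D=0 ZF=0 PC=3
Step 4: PC=3 exec 'SUB A, 1'. After: A=4 B=12 C=0 D=0 ZF=0 PC=4
Step 5: PC=4 exec 'JNZ 2'. After: A=4 B=12 C=0 D=0 ZF=0 PC=2
Step 6: PC=2 exec 'MUL B, 3'. After: A=4 B=36 C=0 D=0 ZF=0 PC=3
Step 7: PC=3 exec 'SUB A, 1'. After: A=3 B=36 C=0 D=0 ZF=0 PC=4
Step 8: PC=4 exec 'JNZ 2'. After: A=3 B=36 C=0 D=0 ZF=0 PC=2
Step 9: PC=2 exec 'MUL B, 3'. After: A=3 B=108 C=0 D=0 ZF=0 PC=3
Step 10: PC=3 exec 'SUB A, 1'. After: A=2 B=108 C=0 D=0 ZF=0 PC=4
Step 11: PC=4 exec 'JNZ 2'. After: A=2 B=108 C=0 D=0 ZF=0 PC=2
Step 12: PC=2 exec 'MUL B, 3'. After: A=2 B=324 C=0 D=0 ZF=0 PC=3
Step 13: PC=3 exec 'SUB A, 1'. After: A=1 B=324 C=0 D=0 ZF=0 PC=4
Step 14: PC=4 exec 'JNZ 2'. After: A=1 B=324 C=0 D=0 ZF=0 PC=2
Step 15: PC=2 exec 'MUL B, 3'. After: A=1 B=972 C=0 D=0 ZF=0 PC=3
Step 16: PC=3 exec 'SUB A, 1'. After: A=0 B=972 C=0 D=0 ZF=1 PC=4
Step 17: PC=4 exec 'JNZ 2'. After: A=0 B=972 C=0 D=0 ZF=1 PC=5
Step 18: PC=5 exec 'MOV D, 2'. After: A=0 B=972 C=0 D=2 ZF=1 PC=6
Step 19: PC=6 exec 'MOV D, 5'. After: A=0 B=972 C=0 D=5 ZF=1 PC=7
Step 20: PC=7 exec 'MOV A, 4'. After: A=4 B=972 C=0 D=5 ZF=1 PC=8
Step 21: PC=8 exec 'MOV A, 1'. After: A=1 B=972 C=0 D=5 ZF=1 PC=9
Step 22: PC=9 exec 'HALT'. After: A=1 B=972 C=0 D=5 ZF=1 PC=9 HALTED
Total instructions executed: 22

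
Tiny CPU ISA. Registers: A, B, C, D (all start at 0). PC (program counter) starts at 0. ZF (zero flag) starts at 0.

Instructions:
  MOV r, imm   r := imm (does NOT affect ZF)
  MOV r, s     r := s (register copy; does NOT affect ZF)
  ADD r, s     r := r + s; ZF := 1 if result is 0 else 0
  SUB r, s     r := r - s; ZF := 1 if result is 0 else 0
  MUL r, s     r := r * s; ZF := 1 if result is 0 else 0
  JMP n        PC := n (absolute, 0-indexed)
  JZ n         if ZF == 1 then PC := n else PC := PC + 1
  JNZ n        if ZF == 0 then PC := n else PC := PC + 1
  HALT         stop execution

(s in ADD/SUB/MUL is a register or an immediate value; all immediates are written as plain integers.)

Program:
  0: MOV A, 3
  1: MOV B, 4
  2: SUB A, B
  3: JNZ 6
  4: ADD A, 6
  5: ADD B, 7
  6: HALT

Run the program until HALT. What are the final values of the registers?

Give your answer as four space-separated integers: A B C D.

Step 1: PC=0 exec 'MOV A, 3'. After: A=3 B=0 C=0 D=0 ZF=0 PC=1
Step 2: PC=1 exec 'MOV B, 4'. After: A=3 B=4 C=0 D=0 ZF=0 PC=2
Step 3: PC=2 exec 'SUB A, B'. After: A=-1 B=4 C=0 D=0 ZF=0 PC=3
Step 4: PC=3 exec 'JNZ 6'. After: A=-1 B=4 C=0 D=0 ZF=0 PC=6
Step 5: PC=6 exec 'HALT'. After: A=-1 B=4 C=0 D=0 ZF=0 PC=6 HALTED

Answer: -1 4 0 0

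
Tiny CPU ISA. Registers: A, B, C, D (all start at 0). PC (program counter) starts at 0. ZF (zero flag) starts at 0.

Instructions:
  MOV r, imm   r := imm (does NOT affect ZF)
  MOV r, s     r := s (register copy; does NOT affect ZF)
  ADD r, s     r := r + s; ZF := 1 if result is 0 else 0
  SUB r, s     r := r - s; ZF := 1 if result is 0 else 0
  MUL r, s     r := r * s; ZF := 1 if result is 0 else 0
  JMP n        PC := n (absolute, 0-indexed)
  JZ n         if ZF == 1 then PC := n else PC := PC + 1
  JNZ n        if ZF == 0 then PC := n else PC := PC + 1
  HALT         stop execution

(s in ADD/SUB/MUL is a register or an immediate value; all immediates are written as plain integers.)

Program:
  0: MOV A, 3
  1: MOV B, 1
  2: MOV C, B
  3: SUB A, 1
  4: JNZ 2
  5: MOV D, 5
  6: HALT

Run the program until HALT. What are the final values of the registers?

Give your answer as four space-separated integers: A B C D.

Answer: 0 1 1 5

Derivation:
Step 1: PC=0 exec 'MOV A, 3'. After: A=3 B=0 C=0 D=0 ZF=0 PC=1
Step 2: PC=1 exec 'MOV B, 1'. After: A=3 B=1 C=0 D=0 ZF=0 PC=2
Step 3: PC=2 exec 'MOV C, B'. After: A=3 B=1 C=1 D=0 ZF=0 PC=3
Step 4: PC=3 exec 'SUB A, 1'. After: A=2 B=1 C=1 D=0 ZF=0 PC=4
Step 5: PC=4 exec 'JNZ 2'. After: A=2 B=1 C=1 D=0 ZF=0 PC=2
Step 6: PC=2 exec 'MOV C, B'. After: A=2 B=1 C=1 D=0 ZF=0 PC=3
Step 7: PC=3 exec 'SUB A, 1'. After: A=1 B=1 C=1 D=0 ZF=0 PC=4
Step 8: PC=4 exec 'JNZ 2'. After: A=1 B=1 C=1 D=0 ZF=0 PC=2
Step 9: PC=2 exec 'MOV C, B'. After: A=1 B=1 C=1 D=0 ZF=0 PC=3
Step 10: PC=3 exec 'SUB A, 1'. After: A=0 B=1 C=1 D=0 ZF=1 PC=4
Step 11: PC=4 exec 'JNZ 2'. After: A=0 B=1 C=1 D=0 ZF=1 PC=5
Step 12: PC=5 exec 'MOV D, 5'. After: A=0 B=1 C=1 D=5 ZF=1 PC=6
Step 13: PC=6 exec 'HALT'. After: A=0 B=1 C=1 D=5 ZF=1 PC=6 HALTED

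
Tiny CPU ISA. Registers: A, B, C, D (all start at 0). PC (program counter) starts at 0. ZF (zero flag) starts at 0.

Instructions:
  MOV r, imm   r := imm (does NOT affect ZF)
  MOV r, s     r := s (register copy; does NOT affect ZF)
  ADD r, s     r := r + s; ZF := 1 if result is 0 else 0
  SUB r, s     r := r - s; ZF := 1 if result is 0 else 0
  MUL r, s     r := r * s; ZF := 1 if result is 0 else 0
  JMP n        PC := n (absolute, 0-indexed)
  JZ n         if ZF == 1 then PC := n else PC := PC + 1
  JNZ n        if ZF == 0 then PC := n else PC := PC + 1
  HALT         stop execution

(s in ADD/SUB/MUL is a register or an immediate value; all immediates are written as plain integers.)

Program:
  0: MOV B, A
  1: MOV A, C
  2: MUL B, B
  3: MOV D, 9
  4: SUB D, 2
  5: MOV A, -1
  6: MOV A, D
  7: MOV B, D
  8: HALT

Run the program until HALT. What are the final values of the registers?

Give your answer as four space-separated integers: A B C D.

Step 1: PC=0 exec 'MOV B, A'. After: A=0 B=0 C=0 D=0 ZF=0 PC=1
Step 2: PC=1 exec 'MOV A, C'. After: A=0 B=0 C=0 D=0 ZF=0 PC=2
Step 3: PC=2 exec 'MUL B, B'. After: A=0 B=0 C=0 D=0 ZF=1 PC=3
Step 4: PC=3 exec 'MOV D, 9'. After: A=0 B=0 C=0 D=9 ZF=1 PC=4
Step 5: PC=4 exec 'SUB D, 2'. After: A=0 B=0 C=0 D=7 ZF=0 PC=5
Step 6: PC=5 exec 'MOV A, -1'. After: A=-1 B=0 C=0 D=7 ZF=0 PC=6
Step 7: PC=6 exec 'MOV A, D'. After: A=7 B=0 C=0 D=7 ZF=0 PC=7
Step 8: PC=7 exec 'MOV B, D'. After: A=7 B=7 C=0 D=7 ZF=0 PC=8
Step 9: PC=8 exec 'HALT'. After: A=7 B=7 C=0 D=7 ZF=0 PC=8 HALTED

Answer: 7 7 0 7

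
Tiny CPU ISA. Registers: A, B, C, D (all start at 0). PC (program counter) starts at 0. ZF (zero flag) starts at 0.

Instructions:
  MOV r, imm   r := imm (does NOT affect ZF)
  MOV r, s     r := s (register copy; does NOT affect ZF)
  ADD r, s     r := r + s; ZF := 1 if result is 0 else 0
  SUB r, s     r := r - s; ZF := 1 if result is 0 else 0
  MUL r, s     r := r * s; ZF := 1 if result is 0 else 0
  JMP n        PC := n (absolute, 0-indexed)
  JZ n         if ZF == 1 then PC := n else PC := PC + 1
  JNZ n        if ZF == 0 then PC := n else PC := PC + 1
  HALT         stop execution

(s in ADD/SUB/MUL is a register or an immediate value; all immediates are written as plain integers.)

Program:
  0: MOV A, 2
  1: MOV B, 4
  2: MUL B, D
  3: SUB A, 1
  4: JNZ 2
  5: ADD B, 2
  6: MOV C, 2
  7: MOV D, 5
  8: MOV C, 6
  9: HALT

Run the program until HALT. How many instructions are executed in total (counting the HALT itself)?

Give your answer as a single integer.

Answer: 13

Derivation:
Step 1: PC=0 exec 'MOV A, 2'. After: A=2 B=0 C=0 D=0 ZF=0 PC=1
Step 2: PC=1 exec 'MOV B, 4'. After: A=2 B=4 C=0 D=0 ZF=0 PC=2
Step 3: PC=2 exec 'MUL B, D'. After: A=2 B=0 C=0 D=0 ZF=1 PC=3
Step 4: PC=3 exec 'SUB A, 1'. After: A=1 B=0 C=0 D=0 ZF=0 PC=4
Step 5: PC=4 exec 'JNZ 2'. After: A=1 B=0 C=0 D=0 ZF=0 PC=2
Step 6: PC=2 exec 'MUL B, D'. After: A=1 B=0 C=0 D=0 ZF=1 PC=3
Step 7: PC=3 exec 'SUB A, 1'. After: A=0 B=0 C=0 D=0 ZF=1 PC=4
Step 8: PC=4 exec 'JNZ 2'. After: A=0 B=0 C=0 D=0 ZF=1 PC=5
Step 9: PC=5 exec 'ADD B, 2'. After: A=0 B=2 C=0 D=0 ZF=0 PC=6
Step 10: PC=6 exec 'MOV C, 2'. After: A=0 B=2 C=2 D=0 ZF=0 PC=7
Step 11: PC=7 exec 'MOV D, 5'. After: A=0 B=2 C=2 D=5 ZF=0 PC=8
Step 12: PC=8 exec 'MOV C, 6'. After: A=0 B=2 C=6 D=5 ZF=0 PC=9
Step 13: PC=9 exec 'HALT'. After: A=0 B=2 C=6 D=5 ZF=0 PC=9 HALTED
Total instructions executed: 13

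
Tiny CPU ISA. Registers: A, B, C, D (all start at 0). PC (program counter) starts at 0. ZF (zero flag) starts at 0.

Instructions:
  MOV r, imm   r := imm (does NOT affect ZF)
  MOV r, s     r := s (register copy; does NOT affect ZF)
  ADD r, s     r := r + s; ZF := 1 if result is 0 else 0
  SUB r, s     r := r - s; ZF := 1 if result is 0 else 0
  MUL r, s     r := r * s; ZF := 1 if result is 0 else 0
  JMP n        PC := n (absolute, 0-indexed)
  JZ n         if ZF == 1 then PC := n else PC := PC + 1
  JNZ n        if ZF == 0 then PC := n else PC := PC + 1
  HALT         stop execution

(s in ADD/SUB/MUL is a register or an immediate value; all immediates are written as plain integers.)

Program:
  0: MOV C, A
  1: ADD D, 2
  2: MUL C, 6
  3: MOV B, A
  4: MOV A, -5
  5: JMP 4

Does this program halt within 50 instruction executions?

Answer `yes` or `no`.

Answer: no

Derivation:
Step 1: PC=0 exec 'MOV C, A'. After: A=0 B=0 C=0 D=0 ZF=0 PC=1
Step 2: PC=1 exec 'ADD D, 2'. After: A=0 B=0 C=0 D=2 ZF=0 PC=2
Step 3: PC=2 exec 'MUL C, 6'. After: A=0 B=0 C=0 D=2 ZF=1 PC=3
Step 4: PC=3 exec 'MOV B, A'. After: A=0 B=0 C=0 D=2 ZF=1 PC=4
Step 5: PC=4 exec 'MOV A, -5'. After: A=-5 B=0 C=0 D=2 ZF=1 PC=5
Step 6: PC=5 exec 'JMP 4'. After: A=-5 B=0 C=0 D=2 ZF=1 PC=4
Step 7: PC=4 exec 'MOV A, -5'. After: A=-5 B=0 C=0 D=2 ZF=1 PC=5
State after step 7 equals state after step 5: the program is in a cycle of length 2 and will never halt.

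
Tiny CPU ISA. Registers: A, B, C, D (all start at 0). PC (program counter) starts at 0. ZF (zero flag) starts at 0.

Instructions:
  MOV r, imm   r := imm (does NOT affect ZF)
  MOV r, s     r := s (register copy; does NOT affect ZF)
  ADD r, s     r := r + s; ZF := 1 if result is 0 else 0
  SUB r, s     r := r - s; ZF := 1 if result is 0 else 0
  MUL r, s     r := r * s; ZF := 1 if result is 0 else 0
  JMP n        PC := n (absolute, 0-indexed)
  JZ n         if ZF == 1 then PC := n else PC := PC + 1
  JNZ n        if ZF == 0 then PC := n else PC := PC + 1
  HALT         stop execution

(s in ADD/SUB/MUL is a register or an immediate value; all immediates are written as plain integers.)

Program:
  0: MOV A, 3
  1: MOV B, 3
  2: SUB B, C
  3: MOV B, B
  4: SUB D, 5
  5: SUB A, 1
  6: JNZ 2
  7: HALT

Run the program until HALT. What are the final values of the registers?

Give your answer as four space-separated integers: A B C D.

Answer: 0 3 0 -15

Derivation:
Step 1: PC=0 exec 'MOV A, 3'. After: A=3 B=0 C=0 D=0 ZF=0 PC=1
Step 2: PC=1 exec 'MOV B, 3'. After: A=3 B=3 C=0 D=0 ZF=0 PC=2
Step 3: PC=2 exec 'SUB B, C'. After: A=3 B=3 C=0 D=0 ZF=0 PC=3
Step 4: PC=3 exec 'MOV B, B'. After: A=3 B=3 C=0 D=0 ZF=0 PC=4
Step 5: PC=4 exec 'SUB D, 5'. After: A=3 B=3 C=0 D=-5 ZF=0 PC=5
Step 6: PC=5 exec 'SUB A, 1'. After: A=2 B=3 C=0 D=-5 ZF=0 PC=6
Step 7: PC=6 exec 'JNZ 2'. After: A=2 B=3 C=0 D=-5 ZF=0 PC=2
Step 8: PC=2 exec 'SUB B, C'. After: A=2 B=3 C=0 D=-5 ZF=0 PC=3
Step 9: PC=3 exec 'MOV B, B'. After: A=2 B=3 C=0 D=-5 ZF=0 PC=4
Step 10: PC=4 exec 'SUB D, 5'. After: A=2 B=3 C=0 D=-10 ZF=0 PC=5
Step 11: PC=5 exec 'SUB A, 1'. After: A=1 B=3 C=0 D=-10 ZF=0 PC=6
Step 12: PC=6 exec 'JNZ 2'. After: A=1 B=3 C=0 D=-10 ZF=0 PC=2
Step 13: PC=2 exec 'SUB B, C'. After: A=1 B=3 C=0 D=-10 ZF=0 PC=3
Step 14: PC=3 exec 'MOV B, B'. After: A=1 B=3 C=0 D=-10 ZF=0 PC=4
Step 15: PC=4 exec 'SUB D, 5'. After: A=1 B=3 C=0 D=-15 ZF=0 PC=5
Step 16: PC=5 exec 'SUB A, 1'. After: A=0 B=3 C=0 D=-15 ZF=1 PC=6
Step 17: PC=6 exec 'JNZ 2'. After: A=0 B=3 C=0 D=-15 ZF=1 PC=7
Step 18: PC=7 exec 'HALT'. After: A=0 B=3 C=0 D=-15 ZF=1 PC=7 HALTED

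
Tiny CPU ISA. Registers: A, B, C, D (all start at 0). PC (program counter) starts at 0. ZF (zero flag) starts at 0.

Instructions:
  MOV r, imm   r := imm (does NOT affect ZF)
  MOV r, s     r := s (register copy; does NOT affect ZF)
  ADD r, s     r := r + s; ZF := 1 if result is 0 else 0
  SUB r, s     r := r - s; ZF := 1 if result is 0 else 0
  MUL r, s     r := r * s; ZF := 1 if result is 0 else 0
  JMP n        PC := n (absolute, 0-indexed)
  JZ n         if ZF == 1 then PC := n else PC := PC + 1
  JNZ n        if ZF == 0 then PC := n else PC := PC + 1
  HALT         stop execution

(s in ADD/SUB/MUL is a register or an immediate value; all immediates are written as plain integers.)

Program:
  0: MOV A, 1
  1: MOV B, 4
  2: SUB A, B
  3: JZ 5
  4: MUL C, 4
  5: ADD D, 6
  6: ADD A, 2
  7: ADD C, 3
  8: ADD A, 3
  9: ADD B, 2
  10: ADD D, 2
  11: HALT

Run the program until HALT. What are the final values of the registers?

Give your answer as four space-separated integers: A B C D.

Step 1: PC=0 exec 'MOV A, 1'. After: A=1 B=0 C=0 D=0 ZF=0 PC=1
Step 2: PC=1 exec 'MOV B, 4'. After: A=1 B=4 C=0 D=0 ZF=0 PC=2
Step 3: PC=2 exec 'SUB A, B'. After: A=-3 B=4 C=0 D=0 ZF=0 PC=3
Step 4: PC=3 exec 'JZ 5'. After: A=-3 B=4 C=0 D=0 ZF=0 PC=4
Step 5: PC=4 exec 'MUL C, 4'. After: A=-3 B=4 C=0 D=0 ZF=1 PC=5
Step 6: PC=5 exec 'ADD D, 6'. After: A=-3 B=4 C=0 D=6 ZF=0 PC=6
Step 7: PC=6 exec 'ADD A, 2'. After: A=-1 B=4 C=0 D=6 ZF=0 PC=7
Step 8: PC=7 exec 'ADD C, 3'. After: A=-1 B=4 C=3 D=6 ZF=0 PC=8
Step 9: PC=8 exec 'ADD A, 3'. After: A=2 B=4 C=3 D=6 ZF=0 PC=9
Step 10: PC=9 exec 'ADD B, 2'. After: A=2 B=6 C=3 D=6 ZF=0 PC=10
Step 11: PC=10 exec 'ADD D, 2'. After: A=2 B=6 C=3 D=8 ZF=0 PC=11
Step 12: PC=11 exec 'HALT'. After: A=2 B=6 C=3 D=8 ZF=0 PC=11 HALTED

Answer: 2 6 3 8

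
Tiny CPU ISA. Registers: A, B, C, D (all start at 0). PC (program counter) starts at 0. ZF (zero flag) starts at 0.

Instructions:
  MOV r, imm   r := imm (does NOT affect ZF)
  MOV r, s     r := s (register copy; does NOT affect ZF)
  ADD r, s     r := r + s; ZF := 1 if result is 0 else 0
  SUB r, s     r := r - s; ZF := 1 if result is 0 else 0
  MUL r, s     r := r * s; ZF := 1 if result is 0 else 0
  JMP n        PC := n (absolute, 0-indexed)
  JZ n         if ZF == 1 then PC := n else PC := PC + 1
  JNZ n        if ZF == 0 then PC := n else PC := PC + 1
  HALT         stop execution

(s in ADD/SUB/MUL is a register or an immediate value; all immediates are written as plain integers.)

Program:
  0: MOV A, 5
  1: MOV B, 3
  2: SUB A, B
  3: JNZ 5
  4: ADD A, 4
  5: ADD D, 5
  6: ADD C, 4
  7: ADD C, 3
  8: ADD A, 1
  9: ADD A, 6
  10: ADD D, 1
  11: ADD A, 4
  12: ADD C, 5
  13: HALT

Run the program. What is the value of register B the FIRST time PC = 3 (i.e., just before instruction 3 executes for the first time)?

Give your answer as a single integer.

Step 1: PC=0 exec 'MOV A, 5'. After: A=5 B=0 C=0 D=0 ZF=0 PC=1
Step 2: PC=1 exec 'MOV B, 3'. After: A=5 B=3 C=0 D=0 ZF=0 PC=2
Step 3: PC=2 exec 'SUB A, B'. After: A=2 B=3 C=0 D=0 ZF=0 PC=3
First time PC=3: B=3

3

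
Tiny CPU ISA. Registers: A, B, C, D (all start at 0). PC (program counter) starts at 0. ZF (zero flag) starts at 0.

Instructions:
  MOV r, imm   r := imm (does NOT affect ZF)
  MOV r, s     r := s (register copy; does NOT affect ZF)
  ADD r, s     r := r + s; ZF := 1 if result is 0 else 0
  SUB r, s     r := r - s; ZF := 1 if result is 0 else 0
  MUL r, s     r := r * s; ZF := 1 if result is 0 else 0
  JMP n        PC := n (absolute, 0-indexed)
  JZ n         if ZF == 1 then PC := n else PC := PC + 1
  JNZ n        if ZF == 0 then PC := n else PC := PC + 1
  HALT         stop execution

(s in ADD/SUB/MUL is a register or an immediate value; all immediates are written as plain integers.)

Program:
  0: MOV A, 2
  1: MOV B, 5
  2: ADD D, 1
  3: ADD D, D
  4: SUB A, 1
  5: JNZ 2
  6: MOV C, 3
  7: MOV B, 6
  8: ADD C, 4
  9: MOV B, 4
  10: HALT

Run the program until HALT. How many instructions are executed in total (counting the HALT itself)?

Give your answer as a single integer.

Step 1: PC=0 exec 'MOV A, 2'. After: A=2 B=0 C=0 D=0 ZF=0 PC=1
Step 2: PC=1 exec 'MOV B, 5'. After: A=2 B=5 C=0 D=0 ZF=0 PC=2
Step 3: PC=2 exec 'ADD D, 1'. After: A=2 B=5 C=0 D=1 ZF=0 PC=3
Step 4: PC=3 exec 'ADD D, D'. After: A=2 B=5 C=0 D=2 ZF=0 PC=4
Step 5: PC=4 exec 'SUB A, 1'. After: A=1 B=5 C=0 D=2 ZF=0 PC=5
Step 6: PC=5 exec 'JNZ 2'. After: A=1 B=5 C=0 D=2 ZF=0 PC=2
Step 7: PC=2 exec 'ADD D, 1'. After: A=1 B=5 C=0 D=3 ZF=0 PC=3
Step 8: PC=3 exec 'ADD D, D'. After: A=1 B=5 C=0 D=6 ZF=0 PC=4
Step 9: PC=4 exec 'SUB A, 1'. After: A=0 B=5 C=0 D=6 ZF=1 PC=5
Step 10: PC=5 exec 'JNZ 2'. After: A=0 B=5 C=0 D=6 ZF=1 PC=6
Step 11: PC=6 exec 'MOV C, 3'. After: A=0 B=5 C=3 D=6 ZF=1 PC=7
Step 12: PC=7 exec 'MOV B, 6'. After: A=0 B=6 C=3 D=6 ZF=1 PC=8
Step 13: PC=8 exec 'ADD C, 4'. After: A=0 B=6 C=7 D=6 ZF=0 PC=9
Step 14: PC=9 exec 'MOV B, 4'. After: A=0 B=4 C=7 D=6 ZF=0 PC=10
Step 15: PC=10 exec 'HALT'. After: A=0 B=4 C=7 D=6 ZF=0 PC=10 HALTED
Total instructions executed: 15

Answer: 15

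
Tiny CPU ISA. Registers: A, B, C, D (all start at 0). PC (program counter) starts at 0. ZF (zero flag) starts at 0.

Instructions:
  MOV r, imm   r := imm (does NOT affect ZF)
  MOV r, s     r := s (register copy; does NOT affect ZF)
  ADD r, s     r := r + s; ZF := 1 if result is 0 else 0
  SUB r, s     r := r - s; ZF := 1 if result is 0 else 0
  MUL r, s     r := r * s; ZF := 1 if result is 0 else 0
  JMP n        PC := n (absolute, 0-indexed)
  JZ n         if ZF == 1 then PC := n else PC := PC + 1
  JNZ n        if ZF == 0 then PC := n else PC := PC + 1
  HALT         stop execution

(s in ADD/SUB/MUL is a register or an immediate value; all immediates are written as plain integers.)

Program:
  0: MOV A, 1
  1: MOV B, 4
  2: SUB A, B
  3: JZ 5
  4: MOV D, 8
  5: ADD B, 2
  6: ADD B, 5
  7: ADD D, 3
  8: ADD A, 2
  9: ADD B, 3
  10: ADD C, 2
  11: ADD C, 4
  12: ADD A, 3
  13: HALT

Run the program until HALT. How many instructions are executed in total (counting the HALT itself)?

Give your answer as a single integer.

Answer: 14

Derivation:
Step 1: PC=0 exec 'MOV A, 1'. After: A=1 B=0 C=0 D=0 ZF=0 PC=1
Step 2: PC=1 exec 'MOV B, 4'. After: A=1 B=4 C=0 D=0 ZF=0 PC=2
Step 3: PC=2 exec 'SUB A, B'. After: A=-3 B=4 C=0 D=0 ZF=0 PC=3
Step 4: PC=3 exec 'JZ 5'. After: A=-3 B=4 C=0 D=0 ZF=0 PC=4
Step 5: PC=4 exec 'MOV D, 8'. After: A=-3 B=4 C=0 D=8 ZF=0 PC=5
Step 6: PC=5 exec 'ADD B, 2'. After: A=-3 B=6 C=0 D=8 ZF=0 PC=6
Step 7: PC=6 exec 'ADD B, 5'. After: A=-3 B=11 C=0 D=8 ZF=0 PC=7
Step 8: PC=7 exec 'ADD D, 3'. After: A=-3 B=11 C=0 D=11 ZF=0 PC=8
Step 9: PC=8 exec 'ADD A, 2'. After: A=-1 B=11 C=0 D=11 ZF=0 PC=9
Step 10: PC=9 exec 'ADD B, 3'. After: A=-1 B=14 C=0 D=11 ZF=0 PC=10
Step 11: PC=10 exec 'ADD C, 2'. After: A=-1 B=14 C=2 D=11 ZF=0 PC=11
Step 12: PC=11 exec 'ADD C, 4'. After: A=-1 B=14 C=6 D=11 ZF=0 PC=12
Step 13: PC=12 exec 'ADD A, 3'. After: A=2 B=14 C=6 D=11 ZF=0 PC=13
Step 14: PC=13 exec 'HALT'. After: A=2 B=14 C=6 D=11 ZF=0 PC=13 HALTED
Total instructions executed: 14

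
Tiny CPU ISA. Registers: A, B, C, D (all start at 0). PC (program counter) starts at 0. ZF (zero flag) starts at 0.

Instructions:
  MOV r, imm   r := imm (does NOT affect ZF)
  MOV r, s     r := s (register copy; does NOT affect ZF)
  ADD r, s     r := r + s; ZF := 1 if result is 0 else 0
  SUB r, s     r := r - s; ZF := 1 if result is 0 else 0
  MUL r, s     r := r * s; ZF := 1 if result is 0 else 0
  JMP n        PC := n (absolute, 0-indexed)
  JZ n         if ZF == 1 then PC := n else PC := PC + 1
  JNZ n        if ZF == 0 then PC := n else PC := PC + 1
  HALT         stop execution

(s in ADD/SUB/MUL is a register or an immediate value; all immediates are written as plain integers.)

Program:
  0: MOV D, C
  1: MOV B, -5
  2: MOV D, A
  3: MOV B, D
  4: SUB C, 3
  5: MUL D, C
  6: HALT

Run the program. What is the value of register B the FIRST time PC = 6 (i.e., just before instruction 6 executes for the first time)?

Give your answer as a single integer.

Step 1: PC=0 exec 'MOV D, C'. After: A=0 B=0 C=0 D=0 ZF=0 PC=1
Step 2: PC=1 exec 'MOV B, -5'. After: A=0 B=-5 C=0 D=0 ZF=0 PC=2
Step 3: PC=2 exec 'MOV D, A'. After: A=0 B=-5 C=0 D=0 ZF=0 PC=3
Step 4: PC=3 exec 'MOV B, D'. After: A=0 B=0 C=0 D=0 ZF=0 PC=4
Step 5: PC=4 exec 'SUB C, 3'. After: A=0 B=0 C=-3 D=0 ZF=0 PC=5
Step 6: PC=5 exec 'MUL D, C'. After: A=0 B=0 C=-3 D=0 ZF=1 PC=6
First time PC=6: B=0

0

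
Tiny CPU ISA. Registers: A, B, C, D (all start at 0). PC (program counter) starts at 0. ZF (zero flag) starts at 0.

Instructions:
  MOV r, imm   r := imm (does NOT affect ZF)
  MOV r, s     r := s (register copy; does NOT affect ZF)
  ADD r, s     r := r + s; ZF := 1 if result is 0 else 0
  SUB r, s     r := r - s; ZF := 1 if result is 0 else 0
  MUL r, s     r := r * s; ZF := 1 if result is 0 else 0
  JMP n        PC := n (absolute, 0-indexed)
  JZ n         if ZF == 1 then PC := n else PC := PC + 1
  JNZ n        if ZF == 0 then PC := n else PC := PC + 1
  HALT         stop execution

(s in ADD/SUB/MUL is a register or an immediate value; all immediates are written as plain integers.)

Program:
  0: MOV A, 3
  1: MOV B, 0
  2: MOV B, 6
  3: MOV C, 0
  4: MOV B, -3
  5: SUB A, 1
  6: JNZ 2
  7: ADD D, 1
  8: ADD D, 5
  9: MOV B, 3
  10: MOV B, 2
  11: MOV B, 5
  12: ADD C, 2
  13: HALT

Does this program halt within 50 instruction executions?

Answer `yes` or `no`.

Answer: yes

Derivation:
Step 1: PC=0 exec 'MOV A, 3'. After: A=3 B=0 C=0 D=0 ZF=0 PC=1
Step 2: PC=1 exec 'MOV B, 0'. After: A=3 B=0 C=0 D=0 ZF=0 PC=2
Step 3: PC=2 exec 'MOV B, 6'. After: A=3 B=6 C=0 D=0 ZF=0 PC=3
Step 4: PC=3 exec 'MOV C, 0'. After: A=3 B=6 C=0 D=0 ZF=0 PC=4
Step 5: PC=4 exec 'MOV B, -3'. After: A=3 B=-3 C=0 D=0 ZF=0 PC=5
Step 6: PC=5 exec 'SUB A, 1'. After: A=2 B=-3 C=0 D=0 ZF=0 PC=6
Step 7: PC=6 exec 'JNZ 2'. After: A=2 B=-3 C=0 D=0 ZF=0 PC=2
Step 8: PC=2 exec 'MOV B, 6'. After: A=2 B=6 C=0 D=0 ZF=0 PC=3
Step 9: PC=3 exec 'MOV C, 0'. After: A=2 B=6 C=0 D=0 ZF=0 PC=4
Step 10: PC=4 exec 'MOV B, -3'. After: A=2 B=-3 C=0 D=0 ZF=0 PC=5
Step 11: PC=5 exec 'SUB A, 1'. After: A=1 B=-3 C=0 D=0 ZF=0 PC=6
Step 12: PC=6 exec 'JNZ 2'. After: A=1 B=-3 C=0 D=0 ZF=0 PC=2
Step 13: PC=2 exec 'MOV B, 6'. After: A=1 B=6 C=0 D=0 ZF=0 PC=3
Step 14: PC=3 exec 'MOV C, 0'. After: A=1 B=6 C=0 D=0 ZF=0 PC=4
Step 15: PC=4 exec 'MOV B, -3'. After: A=1 B=-3 C=0 D=0 ZF=0 PC=5
Step 16: PC=5 exec 'SUB A, 1'. After: A=0 B=-3 C=0 D=0 ZF=1 PC=6
Step 17: PC=6 exec 'JNZ 2'. After: A=0 B=-3 C=0 D=0 ZF=1 PC=7
Step 18: PC=7 exec 'ADD D, 1'. After: A=0 B=-3 C=0 D=1 ZF=0 PC=8
Step 19: PC=8 exec 'ADD D, 5'. After: A=0 B=-3 C=0 D=6 ZF=0 PC=9
Step 20: PC=9 exec 'MOV B, 3'. After: A=0 B=3 C=0 D=6 ZF=0 PC=10
Step 21: PC=10 exec 'MOV B, 2'. After: A=0 B=2 C=0 D=6 ZF=0 PC=11
Step 22: PC=11 exec 'MOV B, 5'. After: A=0 B=5 C=0 D=6 ZF=0 PC=12
Step 23: PC=12 exec 'ADD C, 2'. After: A=0 B=5 C=2 D=6 ZF=0 PC=13
Step 24: PC=13 exec 'HALT'. After: A=0 B=5 C=2 D=6 ZF=0 PC=13 HALTED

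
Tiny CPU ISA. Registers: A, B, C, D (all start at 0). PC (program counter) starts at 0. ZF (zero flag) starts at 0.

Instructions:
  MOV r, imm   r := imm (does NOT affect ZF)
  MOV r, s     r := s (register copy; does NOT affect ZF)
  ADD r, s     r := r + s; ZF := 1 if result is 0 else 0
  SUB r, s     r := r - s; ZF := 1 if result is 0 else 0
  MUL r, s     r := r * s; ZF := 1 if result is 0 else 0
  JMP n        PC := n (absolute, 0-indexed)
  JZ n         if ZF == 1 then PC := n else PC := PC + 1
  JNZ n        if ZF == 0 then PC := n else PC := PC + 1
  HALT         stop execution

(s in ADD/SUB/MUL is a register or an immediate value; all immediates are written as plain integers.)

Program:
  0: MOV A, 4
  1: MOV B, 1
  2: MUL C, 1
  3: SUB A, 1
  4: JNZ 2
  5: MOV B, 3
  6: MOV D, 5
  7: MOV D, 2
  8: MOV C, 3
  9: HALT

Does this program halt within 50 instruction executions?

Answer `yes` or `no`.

Answer: yes

Derivation:
Step 1: PC=0 exec 'MOV A, 4'. After: A=4 B=0 C=0 D=0 ZF=0 PC=1
Step 2: PC=1 exec 'MOV B, 1'. After: A=4 B=1 C=0 D=0 ZF=0 PC=2
Step 3: PC=2 exec 'MUL C, 1'. After: A=4 B=1 C=0 D=0 ZF=1 PC=3
Step 4: PC=3 exec 'SUB A, 1'. After: A=3 B=1 C=0 D=0 ZF=0 PC=4
Step 5: PC=4 exec 'JNZ 2'. After: A=3 B=1 C=0 D=0 ZF=0 PC=2
Step 6: PC=2 exec 'MUL C, 1'. After: A=3 B=1 C=0 D=0 ZF=1 PC=3
Step 7: PC=3 exec 'SUB A, 1'. After: A=2 B=1 C=0 D=0 ZF=0 PC=4
Step 8: PC=4 exec 'JNZ 2'. After: A=2 B=1 C=0 D=0 ZF=0 PC=2
Step 9: PC=2 exec 'MUL C, 1'. After: A=2 B=1 C=0 D=0 ZF=1 PC=3
Step 10: PC=3 exec 'SUB A, 1'. After: A=1 B=1 C=0 D=0 ZF=0 PC=4
Step 11: PC=4 exec 'JNZ 2'. After: A=1 B=1 C=0 D=0 ZF=0 PC=2
Step 12: PC=2 exec 'MUL C, 1'. After: A=1 B=1 C=0 D=0 ZF=1 PC=3
Step 13: PC=3 exec 'SUB A, 1'. After: A=0 B=1 C=0 D=0 ZF=1 PC=4
Step 14: PC=4 exec 'JNZ 2'. After: A=0 B=1 C=0 D=0 ZF=1 PC=5
Step 15: PC=5 exec 'MOV B, 3'. After: A=0 B=3 C=0 D=0 ZF=1 PC=6
Step 16: PC=6 exec 'MOV D, 5'. After: A=0 B=3 C=0 D=5 ZF=1 PC=7
Step 17: PC=7 exec 'MOV D, 2'. After: A=0 B=3 C=0 D=2 ZF=1 PC=8
Step 18: PC=8 exec 'MOV C, 3'. After: A=0 B=3 C=3 D=2 ZF=1 PC=9
Step 19: PC=9 exec 'HALT'. After: A=0 B=3 C=3 D=2 ZF=1 PC=9 HALTED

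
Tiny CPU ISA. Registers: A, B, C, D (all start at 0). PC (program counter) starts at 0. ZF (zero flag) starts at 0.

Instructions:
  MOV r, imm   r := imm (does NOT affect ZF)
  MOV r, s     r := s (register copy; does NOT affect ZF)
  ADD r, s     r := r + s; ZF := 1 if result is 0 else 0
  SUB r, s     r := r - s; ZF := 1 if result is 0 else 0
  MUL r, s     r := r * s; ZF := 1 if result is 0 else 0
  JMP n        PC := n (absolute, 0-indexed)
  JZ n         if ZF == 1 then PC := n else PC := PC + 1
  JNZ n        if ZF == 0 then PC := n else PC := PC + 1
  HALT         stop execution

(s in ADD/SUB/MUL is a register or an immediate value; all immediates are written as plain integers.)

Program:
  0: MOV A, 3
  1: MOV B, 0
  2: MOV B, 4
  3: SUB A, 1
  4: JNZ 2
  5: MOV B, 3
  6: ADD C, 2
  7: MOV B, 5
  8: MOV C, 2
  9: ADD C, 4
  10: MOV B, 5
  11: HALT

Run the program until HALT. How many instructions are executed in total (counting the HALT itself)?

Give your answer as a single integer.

Answer: 18

Derivation:
Step 1: PC=0 exec 'MOV A, 3'. After: A=3 B=0 C=0 D=0 ZF=0 PC=1
Step 2: PC=1 exec 'MOV B, 0'. After: A=3 B=0 C=0 D=0 ZF=0 PC=2
Step 3: PC=2 exec 'MOV B, 4'. After: A=3 B=4 C=0 D=0 ZF=0 PC=3
Step 4: PC=3 exec 'SUB A, 1'. After: A=2 B=4 C=0 D=0 ZF=0 PC=4
Step 5: PC=4 exec 'JNZ 2'. After: A=2 B=4 C=0 D=0 ZF=0 PC=2
Step 6: PC=2 exec 'MOV B, 4'. After: A=2 B=4 C=0 D=0 ZF=0 PC=3
Step 7: PC=3 exec 'SUB A, 1'. After: A=1 B=4 C=0 D=0 ZF=0 PC=4
Step 8: PC=4 exec 'JNZ 2'. After: A=1 B=4 C=0 D=0 ZF=0 PC=2
Step 9: PC=2 exec 'MOV B, 4'. After: A=1 B=4 C=0 D=0 ZF=0 PC=3
Step 10: PC=3 exec 'SUB A, 1'. After: A=0 B=4 C=0 D=0 ZF=1 PC=4
Step 11: PC=4 exec 'JNZ 2'. After: A=0 B=4 C=0 D=0 ZF=1 PC=5
Step 12: PC=5 exec 'MOV B, 3'. After: A=0 B=3 C=0 D=0 ZF=1 PC=6
Step 13: PC=6 exec 'ADD C, 2'. After: A=0 B=3 C=2 D=0 ZF=0 PC=7
Step 14: PC=7 exec 'MOV B, 5'. After: A=0 B=5 C=2 D=0 ZF=0 PC=8
Step 15: PC=8 exec 'MOV C, 2'. After: A=0 B=5 C=2 D=0 ZF=0 PC=9
Step 16: PC=9 exec 'ADD C, 4'. After: A=0 B=5 C=6 D=0 ZF=0 PC=10
Step 17: PC=10 exec 'MOV B, 5'. After: A=0 B=5 C=6 D=0 ZF=0 PC=11
Step 18: PC=11 exec 'HALT'. After: A=0 B=5 C=6 D=0 ZF=0 PC=11 HALTED
Total instructions executed: 18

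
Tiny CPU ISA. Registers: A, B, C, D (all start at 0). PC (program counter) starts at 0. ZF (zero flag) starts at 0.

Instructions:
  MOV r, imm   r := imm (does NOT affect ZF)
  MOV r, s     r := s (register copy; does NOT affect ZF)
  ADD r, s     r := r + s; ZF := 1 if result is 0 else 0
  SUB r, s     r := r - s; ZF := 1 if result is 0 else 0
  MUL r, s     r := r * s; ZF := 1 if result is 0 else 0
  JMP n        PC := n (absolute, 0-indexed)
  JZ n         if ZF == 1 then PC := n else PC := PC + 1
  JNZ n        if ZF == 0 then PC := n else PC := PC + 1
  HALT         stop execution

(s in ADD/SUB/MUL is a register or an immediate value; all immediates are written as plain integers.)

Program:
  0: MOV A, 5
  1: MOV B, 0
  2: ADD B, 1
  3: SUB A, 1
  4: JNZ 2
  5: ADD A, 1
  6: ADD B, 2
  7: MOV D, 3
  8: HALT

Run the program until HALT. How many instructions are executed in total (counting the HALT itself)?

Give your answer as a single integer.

Step 1: PC=0 exec 'MOV A, 5'. After: A=5 B=0 C=0 D=0 ZF=0 PC=1
Step 2: PC=1 exec 'MOV B, 0'. After: A=5 B=0 C=0 D=0 ZF=0 PC=2
Step 3: PC=2 exec 'ADD B, 1'. After: A=5 B=1 C=0 D=0 ZF=0 PC=3
Step 4: PC=3 exec 'SUB A, 1'. After: A=4 B=1 C=0 D=0 ZF=0 PC=4
Step 5: PC=4 exec 'JNZ 2'. After: A=4 B=1 C=0 D=0 ZF=0 PC=2
Step 6: PC=2 exec 'ADD B, 1'. After: A=4 B=2 C=0 D=0 ZF=0 PC=3
Step 7: PC=3 exec 'SUB A, 1'. After: A=3 B=2 C=0 D=0 ZF=0 PC=4
Step 8: PC=4 exec 'JNZ 2'. After: A=3 B=2 C=0 D=0 ZF=0 PC=2
Step 9: PC=2 exec 'ADD B, 1'. After: A=3 B=3 C=0 D=0 ZF=0 PC=3
Step 10: PC=3 exec 'SUB A, 1'. After: A=2 B=3 C=0 D=0 ZF=0 PC=4
Step 11: PC=4 exec 'JNZ 2'. After: A=2 B=3 C=0 D=0 ZF=0 PC=2
Step 12: PC=2 exec 'ADD B, 1'. After: A=2 B=4 C=0 D=0 ZF=0 PC=3
Step 13: PC=3 exec 'SUB A, 1'. After: A=1 B=4 C=0 D=0 ZF=0 PC=4
Step 14: PC=4 exec 'JNZ 2'. After: A=1 B=4 C=0 D=0 ZF=0 PC=2
Step 15: PC=2 exec 'ADD B, 1'. After: A=1 B=5 C=0 D=0 ZF=0 PC=3
Step 16: PC=3 exec 'SUB A, 1'. After: A=0 B=5 C=0 D=0 ZF=1 PC=4
Step 17: PC=4 exec 'JNZ 2'. After: A=0 B=5 C=0 D=0 ZF=1 PC=5
Step 18: PC=5 exec 'ADD A, 1'. After: A=1 B=5 C=0 D=0 ZF=0 PC=6
Step 19: PC=6 exec 'ADD B, 2'. After: A=1 B=7 C=0 D=0 ZF=0 PC=7
Step 20: PC=7 exec 'MOV D, 3'. After: A=1 B=7 C=0 D=3 ZF=0 PC=8
Step 21: PC=8 exec 'HALT'. After: A=1 B=7 C=0 D=3 ZF=0 PC=8 HALTED
Total instructions executed: 21

Answer: 21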